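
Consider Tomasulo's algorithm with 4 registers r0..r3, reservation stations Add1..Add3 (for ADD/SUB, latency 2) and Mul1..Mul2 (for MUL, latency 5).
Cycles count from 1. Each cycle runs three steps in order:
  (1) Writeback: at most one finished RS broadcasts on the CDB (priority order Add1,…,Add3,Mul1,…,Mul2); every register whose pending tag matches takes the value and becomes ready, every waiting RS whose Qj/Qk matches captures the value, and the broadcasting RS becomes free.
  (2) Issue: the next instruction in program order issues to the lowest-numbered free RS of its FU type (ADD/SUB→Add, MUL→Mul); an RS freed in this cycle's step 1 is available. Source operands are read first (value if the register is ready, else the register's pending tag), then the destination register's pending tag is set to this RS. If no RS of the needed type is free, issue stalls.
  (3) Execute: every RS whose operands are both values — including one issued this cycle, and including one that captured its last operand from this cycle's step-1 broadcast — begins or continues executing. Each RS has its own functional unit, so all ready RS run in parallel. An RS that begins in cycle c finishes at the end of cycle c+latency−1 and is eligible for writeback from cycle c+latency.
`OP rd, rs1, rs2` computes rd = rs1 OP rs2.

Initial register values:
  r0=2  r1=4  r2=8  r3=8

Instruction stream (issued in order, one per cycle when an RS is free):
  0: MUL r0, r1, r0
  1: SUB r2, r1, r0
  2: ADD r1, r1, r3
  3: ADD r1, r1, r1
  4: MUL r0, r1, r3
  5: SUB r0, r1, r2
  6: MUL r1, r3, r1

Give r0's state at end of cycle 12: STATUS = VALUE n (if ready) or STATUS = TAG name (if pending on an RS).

c1: issue MUL r0<-Mul1 | r0:Mul1,r1:4,r2:8,r3:8
c2: issue SUB r2<-Add1 | r0:Mul1,r1:4,r2:Add1,r3:8
c3: issue ADD r1<-Add2 | r0:Mul1,r1:Add2,r2:Add1,r3:8
c4: issue ADD r1<-Add3 | r0:Mul1,r1:Add3,r2:Add1,r3:8
c5: CDB Add2=12; issue MUL r0<-Mul2 | r0:Mul2,r1:Add3,r2:Add1,r3:8
c6: CDB Mul1=8; issue SUB r0<-Add2 | r0:Add2,r1:Add3,r2:Add1,r3:8
c7: CDB Add3=24; issue MUL r1<-Mul1 | r0:Add2,r1:Mul1,r2:Add1,r3:8
c8: CDB Add1=-4 | r0:Add2,r1:Mul1,r2:-4,r3:8
c9: - | r0:Add2,r1:Mul1,r2:-4,r3:8
c10: CDB Add2=28 | r0:28,r1:Mul1,r2:-4,r3:8
c11: - | r0:28,r1:Mul1,r2:-4,r3:8
c12: CDB Mul1=192 | r0:28,r1:192,r2:-4,r3:8

STATUS = VALUE 28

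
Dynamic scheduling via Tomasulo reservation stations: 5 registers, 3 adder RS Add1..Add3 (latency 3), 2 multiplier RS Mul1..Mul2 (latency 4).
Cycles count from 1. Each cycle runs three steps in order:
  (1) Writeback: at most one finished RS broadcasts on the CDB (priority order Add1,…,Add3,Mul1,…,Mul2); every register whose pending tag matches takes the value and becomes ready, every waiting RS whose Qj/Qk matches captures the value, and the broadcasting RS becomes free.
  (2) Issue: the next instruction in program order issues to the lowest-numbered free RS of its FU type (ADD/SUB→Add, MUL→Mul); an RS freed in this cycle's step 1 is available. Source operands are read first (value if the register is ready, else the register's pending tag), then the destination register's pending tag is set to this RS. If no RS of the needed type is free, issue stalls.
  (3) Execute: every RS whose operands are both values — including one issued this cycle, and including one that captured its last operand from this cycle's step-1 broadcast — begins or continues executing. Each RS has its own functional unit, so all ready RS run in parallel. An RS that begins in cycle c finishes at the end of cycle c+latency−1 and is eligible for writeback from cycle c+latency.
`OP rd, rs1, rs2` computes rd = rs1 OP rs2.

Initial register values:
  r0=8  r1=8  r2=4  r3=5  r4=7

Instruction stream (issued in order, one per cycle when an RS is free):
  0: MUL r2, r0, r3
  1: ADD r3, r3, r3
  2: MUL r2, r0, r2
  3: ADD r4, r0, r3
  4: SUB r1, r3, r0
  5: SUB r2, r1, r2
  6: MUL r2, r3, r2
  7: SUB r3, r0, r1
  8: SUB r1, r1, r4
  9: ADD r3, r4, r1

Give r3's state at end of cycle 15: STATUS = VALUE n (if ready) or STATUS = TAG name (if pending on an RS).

c1: issue MUL r2<-Mul1 | r0:8,r1:8,r2:Mul1,r3:5,r4:7
c2: issue ADD r3<-Add1 | r0:8,r1:8,r2:Mul1,r3:Add1,r4:7
c3: issue MUL r2<-Mul2 | r0:8,r1:8,r2:Mul2,r3:Add1,r4:7
c4: issue ADD r4<-Add2 | r0:8,r1:8,r2:Mul2,r3:Add1,r4:Add2
c5: CDB Add1=10; issue SUB r1<-Add1 | r0:8,r1:Add1,r2:Mul2,r3:10,r4:Add2
c6: CDB Mul1=40; issue SUB r2<-Add3 | r0:8,r1:Add1,r2:Add3,r3:10,r4:Add2
c7: issue MUL r2<-Mul1 | r0:8,r1:Add1,r2:Mul1,r3:10,r4:Add2
c8: CDB Add1=2; issue SUB r3<-Add1 | r0:8,r1:2,r2:Mul1,r3:Add1,r4:Add2
c9: CDB Add2=18; issue SUB r1<-Add2 | r0:8,r1:Add2,r2:Mul1,r3:Add1,r4:18
c10: CDB Mul2=320; stall | r0:8,r1:Add2,r2:Mul1,r3:Add1,r4:18
c11: CDB Add1=6; issue ADD r3<-Add1 | r0:8,r1:Add2,r2:Mul1,r3:Add1,r4:18
c12: CDB Add2=-16 | r0:8,r1:-16,r2:Mul1,r3:Add1,r4:18
c13: CDB Add3=-318 | r0:8,r1:-16,r2:Mul1,r3:Add1,r4:18
c14: - | r0:8,r1:-16,r2:Mul1,r3:Add1,r4:18
c15: CDB Add1=2 | r0:8,r1:-16,r2:Mul1,r3:2,r4:18

STATUS = VALUE 2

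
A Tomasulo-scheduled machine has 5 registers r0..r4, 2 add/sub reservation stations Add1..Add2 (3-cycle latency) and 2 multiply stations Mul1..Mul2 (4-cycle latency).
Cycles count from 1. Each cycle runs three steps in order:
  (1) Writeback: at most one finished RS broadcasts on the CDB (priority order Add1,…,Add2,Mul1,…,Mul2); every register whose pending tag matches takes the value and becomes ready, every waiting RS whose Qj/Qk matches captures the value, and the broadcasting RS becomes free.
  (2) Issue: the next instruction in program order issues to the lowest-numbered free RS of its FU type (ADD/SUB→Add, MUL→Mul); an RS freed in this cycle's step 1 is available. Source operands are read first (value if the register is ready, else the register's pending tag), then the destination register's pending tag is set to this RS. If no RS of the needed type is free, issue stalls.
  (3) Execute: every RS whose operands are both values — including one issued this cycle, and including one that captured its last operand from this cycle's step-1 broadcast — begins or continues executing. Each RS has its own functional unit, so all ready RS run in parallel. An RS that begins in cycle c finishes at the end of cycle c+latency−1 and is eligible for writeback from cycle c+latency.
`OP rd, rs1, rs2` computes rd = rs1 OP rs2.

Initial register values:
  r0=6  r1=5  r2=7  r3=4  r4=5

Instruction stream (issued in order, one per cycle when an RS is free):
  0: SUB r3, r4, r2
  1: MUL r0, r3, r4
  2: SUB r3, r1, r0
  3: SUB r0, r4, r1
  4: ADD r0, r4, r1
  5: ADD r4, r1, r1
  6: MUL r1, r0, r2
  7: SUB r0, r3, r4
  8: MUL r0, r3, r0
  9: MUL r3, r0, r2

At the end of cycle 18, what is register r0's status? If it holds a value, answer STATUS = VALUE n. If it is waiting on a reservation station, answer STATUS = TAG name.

STATUS = TAG Mul2

cycle 1: issue SUB r3<-Add1 // r0:6,r1:5,r2:7,r3:Add1,r4:5
cycle 2: issue MUL r0<-Mul1 // r0:Mul1,r1:5,r2:7,r3:Add1,r4:5
cycle 3: issue SUB r3<-Add2 // r0:Mul1,r1:5,r2:7,r3:Add2,r4:5
cycle 4: CDB Add1=-2; issue SUB r0<-Add1 // r0:Add1,r1:5,r2:7,r3:Add2,r4:5
cycle 5: stall // r0:Add1,r1:5,r2:7,r3:Add2,r4:5
cycle 6: stall // r0:Add1,r1:5,r2:7,r3:Add2,r4:5
cycle 7: CDB Add1=0; issue ADD r0<-Add1 // r0:Add1,r1:5,r2:7,r3:Add2,r4:5
cycle 8: CDB Mul1=-10; stall // r0:Add1,r1:5,r2:7,r3:Add2,r4:5
cycle 9: stall // r0:Add1,r1:5,r2:7,r3:Add2,r4:5
cycle 10: CDB Add1=10; issue ADD r4<-Add1 // r0:10,r1:5,r2:7,r3:Add2,r4:Add1
cycle 11: CDB Add2=15; issue MUL r1<-Mul1 // r0:10,r1:Mul1,r2:7,r3:15,r4:Add1
cycle 12: issue SUB r0<-Add2 // r0:Add2,r1:Mul1,r2:7,r3:15,r4:Add1
cycle 13: CDB Add1=10; issue MUL r0<-Mul2 // r0:Mul2,r1:Mul1,r2:7,r3:15,r4:10
cycle 14: stall // r0:Mul2,r1:Mul1,r2:7,r3:15,r4:10
cycle 15: CDB Mul1=70; issue MUL r3<-Mul1 // r0:Mul2,r1:70,r2:7,r3:Mul1,r4:10
cycle 16: CDB Add2=5 // r0:Mul2,r1:70,r2:7,r3:Mul1,r4:10
cycle 17: - // r0:Mul2,r1:70,r2:7,r3:Mul1,r4:10
cycle 18: - // r0:Mul2,r1:70,r2:7,r3:Mul1,r4:10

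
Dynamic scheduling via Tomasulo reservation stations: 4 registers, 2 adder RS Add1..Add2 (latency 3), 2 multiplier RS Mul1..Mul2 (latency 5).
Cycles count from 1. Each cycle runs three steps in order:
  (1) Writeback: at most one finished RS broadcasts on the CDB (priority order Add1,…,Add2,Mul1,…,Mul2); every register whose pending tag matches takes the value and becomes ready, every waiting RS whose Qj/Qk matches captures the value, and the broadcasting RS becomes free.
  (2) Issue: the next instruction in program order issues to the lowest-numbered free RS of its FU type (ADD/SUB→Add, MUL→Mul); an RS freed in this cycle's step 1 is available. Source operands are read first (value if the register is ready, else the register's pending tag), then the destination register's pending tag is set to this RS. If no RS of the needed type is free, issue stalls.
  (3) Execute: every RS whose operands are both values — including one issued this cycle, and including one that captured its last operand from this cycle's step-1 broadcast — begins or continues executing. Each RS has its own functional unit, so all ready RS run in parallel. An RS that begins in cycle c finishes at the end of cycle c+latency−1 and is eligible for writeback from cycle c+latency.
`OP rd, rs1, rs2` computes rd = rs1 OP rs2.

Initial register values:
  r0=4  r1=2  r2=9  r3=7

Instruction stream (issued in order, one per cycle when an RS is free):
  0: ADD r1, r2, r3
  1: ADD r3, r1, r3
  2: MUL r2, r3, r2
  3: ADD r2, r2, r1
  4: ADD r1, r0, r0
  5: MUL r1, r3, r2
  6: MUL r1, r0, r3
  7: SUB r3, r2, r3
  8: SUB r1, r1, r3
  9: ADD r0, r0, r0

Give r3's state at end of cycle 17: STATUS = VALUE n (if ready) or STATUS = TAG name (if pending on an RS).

c1: issue ADD r1<-Add1 | r0:4,r1:Add1,r2:9,r3:7
c2: issue ADD r3<-Add2 | r0:4,r1:Add1,r2:9,r3:Add2
c3: issue MUL r2<-Mul1 | r0:4,r1:Add1,r2:Mul1,r3:Add2
c4: CDB Add1=16; issue ADD r2<-Add1 | r0:4,r1:16,r2:Add1,r3:Add2
c5: stall | r0:4,r1:16,r2:Add1,r3:Add2
c6: stall | r0:4,r1:16,r2:Add1,r3:Add2
c7: CDB Add2=23; issue ADD r1<-Add2 | r0:4,r1:Add2,r2:Add1,r3:23
c8: issue MUL r1<-Mul2 | r0:4,r1:Mul2,r2:Add1,r3:23
c9: stall | r0:4,r1:Mul2,r2:Add1,r3:23
c10: CDB Add2=8; stall | r0:4,r1:Mul2,r2:Add1,r3:23
c11: stall | r0:4,r1:Mul2,r2:Add1,r3:23
c12: CDB Mul1=207; issue MUL r1<-Mul1 | r0:4,r1:Mul1,r2:Add1,r3:23
c13: issue SUB r3<-Add2 | r0:4,r1:Mul1,r2:Add1,r3:Add2
c14: stall | r0:4,r1:Mul1,r2:Add1,r3:Add2
c15: CDB Add1=223; issue SUB r1<-Add1 | r0:4,r1:Add1,r2:223,r3:Add2
c16: stall | r0:4,r1:Add1,r2:223,r3:Add2
c17: CDB Mul1=92; stall | r0:4,r1:Add1,r2:223,r3:Add2

STATUS = TAG Add2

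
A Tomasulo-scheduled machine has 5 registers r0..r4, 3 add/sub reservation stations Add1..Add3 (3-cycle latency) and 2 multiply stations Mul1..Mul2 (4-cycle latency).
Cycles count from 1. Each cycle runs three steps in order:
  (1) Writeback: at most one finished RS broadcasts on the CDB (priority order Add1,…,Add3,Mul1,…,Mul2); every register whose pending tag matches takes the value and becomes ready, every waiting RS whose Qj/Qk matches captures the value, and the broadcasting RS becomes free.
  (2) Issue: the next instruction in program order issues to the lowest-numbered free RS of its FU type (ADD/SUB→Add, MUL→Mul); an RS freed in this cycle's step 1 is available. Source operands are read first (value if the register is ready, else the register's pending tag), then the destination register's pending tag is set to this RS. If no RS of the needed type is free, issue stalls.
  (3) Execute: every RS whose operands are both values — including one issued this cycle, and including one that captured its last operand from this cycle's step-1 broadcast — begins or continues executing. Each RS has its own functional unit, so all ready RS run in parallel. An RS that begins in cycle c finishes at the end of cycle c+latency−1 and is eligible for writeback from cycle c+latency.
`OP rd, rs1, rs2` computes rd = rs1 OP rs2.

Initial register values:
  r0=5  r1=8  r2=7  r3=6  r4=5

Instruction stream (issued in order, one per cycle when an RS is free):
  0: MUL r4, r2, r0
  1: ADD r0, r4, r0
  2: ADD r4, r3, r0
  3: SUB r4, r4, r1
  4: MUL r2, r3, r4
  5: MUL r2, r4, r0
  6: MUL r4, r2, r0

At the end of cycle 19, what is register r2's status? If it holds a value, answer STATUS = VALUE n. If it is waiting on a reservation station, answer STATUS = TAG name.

  c1: issue MUL r4<-Mul1  regs: r0:5,r1:8,r2:7,r3:6,r4:Mul1
  c2: issue ADD r0<-Add1  regs: r0:Add1,r1:8,r2:7,r3:6,r4:Mul1
  c3: issue ADD r4<-Add2  regs: r0:Add1,r1:8,r2:7,r3:6,r4:Add2
  c4: issue SUB r4<-Add3  regs: r0:Add1,r1:8,r2:7,r3:6,r4:Add3
  c5: CDB Mul1=35; issue MUL r2<-Mul1  regs: r0:Add1,r1:8,r2:Mul1,r3:6,r4:Add3
  c6: issue MUL r2<-Mul2  regs: r0:Add1,r1:8,r2:Mul2,r3:6,r4:Add3
  c7: stall  regs: r0:Add1,r1:8,r2:Mul2,r3:6,r4:Add3
  c8: CDB Add1=40; stall  regs: r0:40,r1:8,r2:Mul2,r3:6,r4:Add3
  c9: stall  regs: r0:40,r1:8,r2:Mul2,r3:6,r4:Add3
  c10: stall  regs: r0:40,r1:8,r2:Mul2,r3:6,r4:Add3
  c11: CDB Add2=46; stall  regs: r0:40,r1:8,r2:Mul2,r3:6,r4:Add3
  c12: stall  regs: r0:40,r1:8,r2:Mul2,r3:6,r4:Add3
  c13: stall  regs: r0:40,r1:8,r2:Mul2,r3:6,r4:Add3
  c14: CDB Add3=38; stall  regs: r0:40,r1:8,r2:Mul2,r3:6,r4:38
  c15: stall  regs: r0:40,r1:8,r2:Mul2,r3:6,r4:38
  c16: stall  regs: r0:40,r1:8,r2:Mul2,r3:6,r4:38
  c17: stall  regs: r0:40,r1:8,r2:Mul2,r3:6,r4:38
  c18: CDB Mul1=228; issue MUL r4<-Mul1  regs: r0:40,r1:8,r2:Mul2,r3:6,r4:Mul1
  c19: CDB Mul2=1520  regs: r0:40,r1:8,r2:1520,r3:6,r4:Mul1

STATUS = VALUE 1520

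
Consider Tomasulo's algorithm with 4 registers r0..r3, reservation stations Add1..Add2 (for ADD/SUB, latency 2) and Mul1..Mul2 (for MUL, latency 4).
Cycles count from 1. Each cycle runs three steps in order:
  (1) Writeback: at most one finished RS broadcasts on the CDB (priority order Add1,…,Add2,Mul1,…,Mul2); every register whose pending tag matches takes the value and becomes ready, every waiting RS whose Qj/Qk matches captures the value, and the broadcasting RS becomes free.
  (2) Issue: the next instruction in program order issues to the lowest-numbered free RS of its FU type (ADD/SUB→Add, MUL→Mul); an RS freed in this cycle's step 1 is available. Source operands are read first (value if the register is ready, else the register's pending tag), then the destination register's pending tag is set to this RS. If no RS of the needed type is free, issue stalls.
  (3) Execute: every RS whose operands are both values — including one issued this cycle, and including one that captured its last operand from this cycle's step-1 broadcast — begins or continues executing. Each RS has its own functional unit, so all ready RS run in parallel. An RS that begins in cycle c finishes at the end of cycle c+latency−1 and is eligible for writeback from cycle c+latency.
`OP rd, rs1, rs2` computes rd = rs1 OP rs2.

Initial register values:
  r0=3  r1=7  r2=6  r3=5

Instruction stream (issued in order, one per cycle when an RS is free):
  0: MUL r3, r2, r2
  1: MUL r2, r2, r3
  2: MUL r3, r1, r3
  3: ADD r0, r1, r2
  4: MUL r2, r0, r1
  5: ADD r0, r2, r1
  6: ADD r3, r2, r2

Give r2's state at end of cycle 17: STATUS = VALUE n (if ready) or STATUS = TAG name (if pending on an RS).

  c1: issue MUL r3<-Mul1  regs: r0:3,r1:7,r2:6,r3:Mul1
  c2: issue MUL r2<-Mul2  regs: r0:3,r1:7,r2:Mul2,r3:Mul1
  c3: stall  regs: r0:3,r1:7,r2:Mul2,r3:Mul1
  c4: stall  regs: r0:3,r1:7,r2:Mul2,r3:Mul1
  c5: CDB Mul1=36; issue MUL r3<-Mul1  regs: r0:3,r1:7,r2:Mul2,r3:Mul1
  c6: issue ADD r0<-Add1  regs: r0:Add1,r1:7,r2:Mul2,r3:Mul1
  c7: stall  regs: r0:Add1,r1:7,r2:Mul2,r3:Mul1
  c8: stall  regs: r0:Add1,r1:7,r2:Mul2,r3:Mul1
  c9: CDB Mul1=252; issue MUL r2<-Mul1  regs: r0:Add1,r1:7,r2:Mul1,r3:252
  c10: CDB Mul2=216; issue ADD r0<-Add2  regs: r0:Add2,r1:7,r2:Mul1,r3:252
  c11: stall  regs: r0:Add2,r1:7,r2:Mul1,r3:252
  c12: CDB Add1=223; issue ADD r3<-Add1  regs: r0:Add2,r1:7,r2:Mul1,r3:Add1
  c13: -  regs: r0:Add2,r1:7,r2:Mul1,r3:Add1
  c14: -  regs: r0:Add2,r1:7,r2:Mul1,r3:Add1
  c15: -  regs: r0:Add2,r1:7,r2:Mul1,r3:Add1
  c16: CDB Mul1=1561  regs: r0:Add2,r1:7,r2:1561,r3:Add1
  c17: -  regs: r0:Add2,r1:7,r2:1561,r3:Add1

STATUS = VALUE 1561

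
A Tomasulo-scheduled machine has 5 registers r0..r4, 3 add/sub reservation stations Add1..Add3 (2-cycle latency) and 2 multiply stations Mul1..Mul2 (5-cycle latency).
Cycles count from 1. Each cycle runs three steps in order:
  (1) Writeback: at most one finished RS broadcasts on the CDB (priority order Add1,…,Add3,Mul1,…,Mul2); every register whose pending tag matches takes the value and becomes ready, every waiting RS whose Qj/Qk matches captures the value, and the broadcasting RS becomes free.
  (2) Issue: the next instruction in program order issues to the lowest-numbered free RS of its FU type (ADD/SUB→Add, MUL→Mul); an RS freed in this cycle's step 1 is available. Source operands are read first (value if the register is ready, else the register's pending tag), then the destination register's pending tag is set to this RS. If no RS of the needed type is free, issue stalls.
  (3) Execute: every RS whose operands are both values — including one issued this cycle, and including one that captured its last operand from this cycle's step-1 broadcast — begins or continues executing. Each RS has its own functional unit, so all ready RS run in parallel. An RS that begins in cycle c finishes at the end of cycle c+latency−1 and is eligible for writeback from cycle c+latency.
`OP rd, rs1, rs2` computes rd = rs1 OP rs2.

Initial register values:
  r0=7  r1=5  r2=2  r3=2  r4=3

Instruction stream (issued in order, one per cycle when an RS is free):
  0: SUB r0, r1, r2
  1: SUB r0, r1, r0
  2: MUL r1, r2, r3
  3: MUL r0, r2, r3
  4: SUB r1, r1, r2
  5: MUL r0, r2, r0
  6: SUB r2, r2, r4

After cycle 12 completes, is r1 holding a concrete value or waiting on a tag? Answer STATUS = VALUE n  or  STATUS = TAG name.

cycle 1: issue SUB r0<-Add1 // r0:Add1,r1:5,r2:2,r3:2,r4:3
cycle 2: issue SUB r0<-Add2 // r0:Add2,r1:5,r2:2,r3:2,r4:3
cycle 3: CDB Add1=3; issue MUL r1<-Mul1 // r0:Add2,r1:Mul1,r2:2,r3:2,r4:3
cycle 4: issue MUL r0<-Mul2 // r0:Mul2,r1:Mul1,r2:2,r3:2,r4:3
cycle 5: CDB Add2=2; issue SUB r1<-Add1 // r0:Mul2,r1:Add1,r2:2,r3:2,r4:3
cycle 6: stall // r0:Mul2,r1:Add1,r2:2,r3:2,r4:3
cycle 7: stall // r0:Mul2,r1:Add1,r2:2,r3:2,r4:3
cycle 8: CDB Mul1=4; issue MUL r0<-Mul1 // r0:Mul1,r1:Add1,r2:2,r3:2,r4:3
cycle 9: CDB Mul2=4; issue SUB r2<-Add2 // r0:Mul1,r1:Add1,r2:Add2,r3:2,r4:3
cycle 10: CDB Add1=2 // r0:Mul1,r1:2,r2:Add2,r3:2,r4:3
cycle 11: CDB Add2=-1 // r0:Mul1,r1:2,r2:-1,r3:2,r4:3
cycle 12: - // r0:Mul1,r1:2,r2:-1,r3:2,r4:3

STATUS = VALUE 2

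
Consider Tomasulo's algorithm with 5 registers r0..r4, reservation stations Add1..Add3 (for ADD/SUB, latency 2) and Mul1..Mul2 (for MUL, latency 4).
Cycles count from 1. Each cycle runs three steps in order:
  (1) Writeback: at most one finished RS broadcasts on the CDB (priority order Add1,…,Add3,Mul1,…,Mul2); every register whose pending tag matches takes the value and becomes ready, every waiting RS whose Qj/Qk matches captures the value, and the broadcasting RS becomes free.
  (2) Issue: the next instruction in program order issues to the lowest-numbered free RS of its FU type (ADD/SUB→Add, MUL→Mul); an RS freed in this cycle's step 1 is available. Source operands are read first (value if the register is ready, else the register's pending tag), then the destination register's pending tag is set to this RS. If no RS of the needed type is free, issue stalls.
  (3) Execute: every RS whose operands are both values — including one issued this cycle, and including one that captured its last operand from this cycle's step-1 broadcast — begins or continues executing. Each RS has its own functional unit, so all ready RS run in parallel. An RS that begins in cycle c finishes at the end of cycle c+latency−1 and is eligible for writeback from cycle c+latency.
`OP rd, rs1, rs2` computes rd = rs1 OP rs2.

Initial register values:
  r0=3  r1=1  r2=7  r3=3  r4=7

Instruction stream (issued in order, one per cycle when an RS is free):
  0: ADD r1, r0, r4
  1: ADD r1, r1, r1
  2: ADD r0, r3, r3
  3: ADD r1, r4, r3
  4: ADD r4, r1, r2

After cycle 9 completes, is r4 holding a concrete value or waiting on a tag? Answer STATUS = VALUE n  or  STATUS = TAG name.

STATUS = VALUE 17

  c1: issue ADD r1<-Add1  regs: r0:3,r1:Add1,r2:7,r3:3,r4:7
  c2: issue ADD r1<-Add2  regs: r0:3,r1:Add2,r2:7,r3:3,r4:7
  c3: CDB Add1=10; issue ADD r0<-Add1  regs: r0:Add1,r1:Add2,r2:7,r3:3,r4:7
  c4: issue ADD r1<-Add3  regs: r0:Add1,r1:Add3,r2:7,r3:3,r4:7
  c5: CDB Add1=6; issue ADD r4<-Add1  regs: r0:6,r1:Add3,r2:7,r3:3,r4:Add1
  c6: CDB Add2=20  regs: r0:6,r1:Add3,r2:7,r3:3,r4:Add1
  c7: CDB Add3=10  regs: r0:6,r1:10,r2:7,r3:3,r4:Add1
  c8: -  regs: r0:6,r1:10,r2:7,r3:3,r4:Add1
  c9: CDB Add1=17  regs: r0:6,r1:10,r2:7,r3:3,r4:17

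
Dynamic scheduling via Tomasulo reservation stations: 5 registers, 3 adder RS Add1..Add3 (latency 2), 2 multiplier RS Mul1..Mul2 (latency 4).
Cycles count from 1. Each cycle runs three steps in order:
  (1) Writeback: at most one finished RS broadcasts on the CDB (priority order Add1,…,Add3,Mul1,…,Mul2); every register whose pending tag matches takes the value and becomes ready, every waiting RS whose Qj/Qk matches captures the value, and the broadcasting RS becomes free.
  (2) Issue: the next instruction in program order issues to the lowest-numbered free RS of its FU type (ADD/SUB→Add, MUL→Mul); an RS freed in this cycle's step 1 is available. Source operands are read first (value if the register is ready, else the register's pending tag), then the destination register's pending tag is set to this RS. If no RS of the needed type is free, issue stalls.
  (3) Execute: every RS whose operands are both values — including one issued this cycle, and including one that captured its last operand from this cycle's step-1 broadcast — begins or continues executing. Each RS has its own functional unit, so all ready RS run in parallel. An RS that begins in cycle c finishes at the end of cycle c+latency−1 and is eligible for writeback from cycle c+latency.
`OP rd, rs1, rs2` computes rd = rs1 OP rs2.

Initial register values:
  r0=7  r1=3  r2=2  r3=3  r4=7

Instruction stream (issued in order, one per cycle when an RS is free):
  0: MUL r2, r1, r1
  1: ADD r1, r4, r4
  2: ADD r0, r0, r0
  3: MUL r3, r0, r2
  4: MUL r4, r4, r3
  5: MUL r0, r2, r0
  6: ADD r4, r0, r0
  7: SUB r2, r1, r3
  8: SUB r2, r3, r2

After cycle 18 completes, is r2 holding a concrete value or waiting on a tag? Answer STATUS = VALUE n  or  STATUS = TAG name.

STATUS = VALUE 238

c1: issue MUL r2<-Mul1 | r0:7,r1:3,r2:Mul1,r3:3,r4:7
c2: issue ADD r1<-Add1 | r0:7,r1:Add1,r2:Mul1,r3:3,r4:7
c3: issue ADD r0<-Add2 | r0:Add2,r1:Add1,r2:Mul1,r3:3,r4:7
c4: CDB Add1=14; issue MUL r3<-Mul2 | r0:Add2,r1:14,r2:Mul1,r3:Mul2,r4:7
c5: CDB Add2=14; stall | r0:14,r1:14,r2:Mul1,r3:Mul2,r4:7
c6: CDB Mul1=9; issue MUL r4<-Mul1 | r0:14,r1:14,r2:9,r3:Mul2,r4:Mul1
c7: stall | r0:14,r1:14,r2:9,r3:Mul2,r4:Mul1
c8: stall | r0:14,r1:14,r2:9,r3:Mul2,r4:Mul1
c9: stall | r0:14,r1:14,r2:9,r3:Mul2,r4:Mul1
c10: CDB Mul2=126; issue MUL r0<-Mul2 | r0:Mul2,r1:14,r2:9,r3:126,r4:Mul1
c11: issue ADD r4<-Add1 | r0:Mul2,r1:14,r2:9,r3:126,r4:Add1
c12: issue SUB r2<-Add2 | r0:Mul2,r1:14,r2:Add2,r3:126,r4:Add1
c13: issue SUB r2<-Add3 | r0:Mul2,r1:14,r2:Add3,r3:126,r4:Add1
c14: CDB Add2=-112 | r0:Mul2,r1:14,r2:Add3,r3:126,r4:Add1
c15: CDB Mul1=882 | r0:Mul2,r1:14,r2:Add3,r3:126,r4:Add1
c16: CDB Add3=238 | r0:Mul2,r1:14,r2:238,r3:126,r4:Add1
c17: CDB Mul2=126 | r0:126,r1:14,r2:238,r3:126,r4:Add1
c18: - | r0:126,r1:14,r2:238,r3:126,r4:Add1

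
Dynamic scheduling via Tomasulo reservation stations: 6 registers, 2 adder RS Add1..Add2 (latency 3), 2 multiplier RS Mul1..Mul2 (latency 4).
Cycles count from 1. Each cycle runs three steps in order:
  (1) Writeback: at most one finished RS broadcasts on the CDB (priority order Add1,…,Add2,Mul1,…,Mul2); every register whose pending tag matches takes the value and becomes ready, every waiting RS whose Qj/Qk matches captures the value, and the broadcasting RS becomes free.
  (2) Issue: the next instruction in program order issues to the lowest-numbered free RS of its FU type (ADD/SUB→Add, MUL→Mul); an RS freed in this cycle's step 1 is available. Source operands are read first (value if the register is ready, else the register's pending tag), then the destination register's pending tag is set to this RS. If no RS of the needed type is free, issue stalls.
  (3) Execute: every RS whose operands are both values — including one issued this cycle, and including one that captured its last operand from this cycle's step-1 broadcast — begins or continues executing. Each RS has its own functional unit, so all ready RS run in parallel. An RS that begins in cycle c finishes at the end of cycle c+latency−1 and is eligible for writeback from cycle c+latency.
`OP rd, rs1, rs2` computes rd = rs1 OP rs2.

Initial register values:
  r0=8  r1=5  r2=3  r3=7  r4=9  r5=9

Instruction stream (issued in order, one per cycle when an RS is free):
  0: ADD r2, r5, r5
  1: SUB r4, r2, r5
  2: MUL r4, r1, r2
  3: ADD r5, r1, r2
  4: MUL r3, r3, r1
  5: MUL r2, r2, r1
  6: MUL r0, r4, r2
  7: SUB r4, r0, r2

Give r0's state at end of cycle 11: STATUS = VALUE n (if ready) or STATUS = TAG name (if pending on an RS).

STATUS = TAG Mul2

cycle 1: issue ADD r2<-Add1 // r0:8,r1:5,r2:Add1,r3:7,r4:9,r5:9
cycle 2: issue SUB r4<-Add2 // r0:8,r1:5,r2:Add1,r3:7,r4:Add2,r5:9
cycle 3: issue MUL r4<-Mul1 // r0:8,r1:5,r2:Add1,r3:7,r4:Mul1,r5:9
cycle 4: CDB Add1=18; issue ADD r5<-Add1 // r0:8,r1:5,r2:18,r3:7,r4:Mul1,r5:Add1
cycle 5: issue MUL r3<-Mul2 // r0:8,r1:5,r2:18,r3:Mul2,r4:Mul1,r5:Add1
cycle 6: stall // r0:8,r1:5,r2:18,r3:Mul2,r4:Mul1,r5:Add1
cycle 7: CDB Add1=23; stall // r0:8,r1:5,r2:18,r3:Mul2,r4:Mul1,r5:23
cycle 8: CDB Add2=9; stall // r0:8,r1:5,r2:18,r3:Mul2,r4:Mul1,r5:23
cycle 9: CDB Mul1=90; issue MUL r2<-Mul1 // r0:8,r1:5,r2:Mul1,r3:Mul2,r4:90,r5:23
cycle 10: CDB Mul2=35; issue MUL r0<-Mul2 // r0:Mul2,r1:5,r2:Mul1,r3:35,r4:90,r5:23
cycle 11: issue SUB r4<-Add1 // r0:Mul2,r1:5,r2:Mul1,r3:35,r4:Add1,r5:23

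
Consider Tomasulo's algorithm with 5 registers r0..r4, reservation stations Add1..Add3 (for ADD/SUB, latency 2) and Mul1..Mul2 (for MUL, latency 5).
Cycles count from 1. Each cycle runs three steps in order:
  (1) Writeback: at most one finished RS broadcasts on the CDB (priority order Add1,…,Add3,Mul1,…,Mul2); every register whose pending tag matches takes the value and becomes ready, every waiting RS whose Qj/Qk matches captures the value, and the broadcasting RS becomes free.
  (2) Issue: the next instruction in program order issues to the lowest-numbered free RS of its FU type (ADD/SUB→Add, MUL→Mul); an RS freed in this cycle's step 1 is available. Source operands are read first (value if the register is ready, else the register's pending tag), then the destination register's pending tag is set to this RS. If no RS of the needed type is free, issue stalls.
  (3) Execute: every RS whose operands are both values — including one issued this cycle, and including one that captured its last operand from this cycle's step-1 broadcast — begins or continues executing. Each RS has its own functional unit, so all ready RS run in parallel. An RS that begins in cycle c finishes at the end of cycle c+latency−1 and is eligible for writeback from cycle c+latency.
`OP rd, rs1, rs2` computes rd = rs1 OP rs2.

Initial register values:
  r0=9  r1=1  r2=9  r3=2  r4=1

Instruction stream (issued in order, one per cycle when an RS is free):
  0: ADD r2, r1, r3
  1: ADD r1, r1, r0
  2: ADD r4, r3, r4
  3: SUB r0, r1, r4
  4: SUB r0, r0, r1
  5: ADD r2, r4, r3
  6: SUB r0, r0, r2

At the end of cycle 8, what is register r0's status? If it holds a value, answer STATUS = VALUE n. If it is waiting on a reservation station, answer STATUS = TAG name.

c1: issue ADD r2<-Add1 | r0:9,r1:1,r2:Add1,r3:2,r4:1
c2: issue ADD r1<-Add2 | r0:9,r1:Add2,r2:Add1,r3:2,r4:1
c3: CDB Add1=3; issue ADD r4<-Add1 | r0:9,r1:Add2,r2:3,r3:2,r4:Add1
c4: CDB Add2=10; issue SUB r0<-Add2 | r0:Add2,r1:10,r2:3,r3:2,r4:Add1
c5: CDB Add1=3; issue SUB r0<-Add1 | r0:Add1,r1:10,r2:3,r3:2,r4:3
c6: issue ADD r2<-Add3 | r0:Add1,r1:10,r2:Add3,r3:2,r4:3
c7: CDB Add2=7; issue SUB r0<-Add2 | r0:Add2,r1:10,r2:Add3,r3:2,r4:3
c8: CDB Add3=5 | r0:Add2,r1:10,r2:5,r3:2,r4:3

STATUS = TAG Add2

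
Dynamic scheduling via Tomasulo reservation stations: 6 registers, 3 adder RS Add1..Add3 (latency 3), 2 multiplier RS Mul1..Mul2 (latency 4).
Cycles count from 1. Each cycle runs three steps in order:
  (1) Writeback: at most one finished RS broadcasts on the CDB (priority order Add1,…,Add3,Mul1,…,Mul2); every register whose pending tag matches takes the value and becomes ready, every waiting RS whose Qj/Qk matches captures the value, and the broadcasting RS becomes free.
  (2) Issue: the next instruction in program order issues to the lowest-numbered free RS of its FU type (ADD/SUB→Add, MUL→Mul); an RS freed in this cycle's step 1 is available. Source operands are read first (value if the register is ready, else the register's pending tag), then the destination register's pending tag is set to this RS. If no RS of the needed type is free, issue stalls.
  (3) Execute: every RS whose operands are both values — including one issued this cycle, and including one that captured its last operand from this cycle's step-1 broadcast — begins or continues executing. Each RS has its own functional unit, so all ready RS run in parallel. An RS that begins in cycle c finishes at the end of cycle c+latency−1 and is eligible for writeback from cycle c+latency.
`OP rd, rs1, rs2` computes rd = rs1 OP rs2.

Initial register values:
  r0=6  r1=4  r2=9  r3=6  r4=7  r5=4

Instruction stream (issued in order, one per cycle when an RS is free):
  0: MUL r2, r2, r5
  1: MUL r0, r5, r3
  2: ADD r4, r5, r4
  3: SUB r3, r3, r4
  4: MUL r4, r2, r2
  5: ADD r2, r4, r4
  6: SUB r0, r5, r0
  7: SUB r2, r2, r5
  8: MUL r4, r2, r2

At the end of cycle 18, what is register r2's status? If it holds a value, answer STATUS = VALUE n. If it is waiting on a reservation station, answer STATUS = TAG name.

  c1: issue MUL r2<-Mul1  regs: r0:6,r1:4,r2:Mul1,r3:6,r4:7,r5:4
  c2: issue MUL r0<-Mul2  regs: r0:Mul2,r1:4,r2:Mul1,r3:6,r4:7,r5:4
  c3: issue ADD r4<-Add1  regs: r0:Mul2,r1:4,r2:Mul1,r3:6,r4:Add1,r5:4
  c4: issue SUB r3<-Add2  regs: r0:Mul2,r1:4,r2:Mul1,r3:Add2,r4:Add1,r5:4
  c5: CDB Mul1=36; issue MUL r4<-Mul1  regs: r0:Mul2,r1:4,r2:36,r3:Add2,r4:Mul1,r5:4
  c6: CDB Add1=11; issue ADD r2<-Add1  regs: r0:Mul2,r1:4,r2:Add1,r3:Add2,r4:Mul1,r5:4
  c7: CDB Mul2=24; issue SUB r0<-Add3  regs: r0:Add3,r1:4,r2:Add1,r3:Add2,r4:Mul1,r5:4
  c8: stall  regs: r0:Add3,r1:4,r2:Add1,r3:Add2,r4:Mul1,r5:4
  c9: CDB Add2=-5; issue SUB r2<-Add2  regs: r0:Add3,r1:4,r2:Add2,r3:-5,r4:Mul1,r5:4
  c10: CDB Add3=-20; issue MUL r4<-Mul2  regs: r0:-20,r1:4,r2:Add2,r3:-5,r4:Mul2,r5:4
  c11: CDB Mul1=1296  regs: r0:-20,r1:4,r2:Add2,r3:-5,r4:Mul2,r5:4
  c12: -  regs: r0:-20,r1:4,r2:Add2,r3:-5,r4:Mul2,r5:4
  c13: -  regs: r0:-20,r1:4,r2:Add2,r3:-5,r4:Mul2,r5:4
  c14: CDB Add1=2592  regs: r0:-20,r1:4,r2:Add2,r3:-5,r4:Mul2,r5:4
  c15: -  regs: r0:-20,r1:4,r2:Add2,r3:-5,r4:Mul2,r5:4
  c16: -  regs: r0:-20,r1:4,r2:Add2,r3:-5,r4:Mul2,r5:4
  c17: CDB Add2=2588  regs: r0:-20,r1:4,r2:2588,r3:-5,r4:Mul2,r5:4
  c18: -  regs: r0:-20,r1:4,r2:2588,r3:-5,r4:Mul2,r5:4

STATUS = VALUE 2588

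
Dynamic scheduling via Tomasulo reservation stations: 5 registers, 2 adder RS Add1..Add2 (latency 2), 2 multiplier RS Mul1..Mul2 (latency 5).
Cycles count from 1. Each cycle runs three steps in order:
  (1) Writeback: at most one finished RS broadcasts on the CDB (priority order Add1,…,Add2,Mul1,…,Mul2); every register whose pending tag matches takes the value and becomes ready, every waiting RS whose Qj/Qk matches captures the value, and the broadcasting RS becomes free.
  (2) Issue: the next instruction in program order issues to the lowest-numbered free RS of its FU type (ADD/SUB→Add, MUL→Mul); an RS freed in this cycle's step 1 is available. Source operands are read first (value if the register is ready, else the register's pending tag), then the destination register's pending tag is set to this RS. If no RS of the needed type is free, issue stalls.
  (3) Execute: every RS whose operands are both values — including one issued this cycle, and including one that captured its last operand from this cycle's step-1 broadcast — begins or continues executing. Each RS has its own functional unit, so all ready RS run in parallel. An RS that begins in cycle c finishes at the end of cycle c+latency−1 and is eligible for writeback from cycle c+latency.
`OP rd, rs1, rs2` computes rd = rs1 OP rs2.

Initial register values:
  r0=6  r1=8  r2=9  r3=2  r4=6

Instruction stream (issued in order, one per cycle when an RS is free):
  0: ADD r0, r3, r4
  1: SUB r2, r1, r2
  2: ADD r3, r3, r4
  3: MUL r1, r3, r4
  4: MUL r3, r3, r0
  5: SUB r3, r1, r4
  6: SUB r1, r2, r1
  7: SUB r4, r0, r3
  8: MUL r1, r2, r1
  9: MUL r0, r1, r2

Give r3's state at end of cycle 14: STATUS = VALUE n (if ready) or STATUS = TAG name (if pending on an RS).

STATUS = VALUE 42

cycle 1: issue ADD r0<-Add1 // r0:Add1,r1:8,r2:9,r3:2,r4:6
cycle 2: issue SUB r2<-Add2 // r0:Add1,r1:8,r2:Add2,r3:2,r4:6
cycle 3: CDB Add1=8; issue ADD r3<-Add1 // r0:8,r1:8,r2:Add2,r3:Add1,r4:6
cycle 4: CDB Add2=-1; issue MUL r1<-Mul1 // r0:8,r1:Mul1,r2:-1,r3:Add1,r4:6
cycle 5: CDB Add1=8; issue MUL r3<-Mul2 // r0:8,r1:Mul1,r2:-1,r3:Mul2,r4:6
cycle 6: issue SUB r3<-Add1 // r0:8,r1:Mul1,r2:-1,r3:Add1,r4:6
cycle 7: issue SUB r1<-Add2 // r0:8,r1:Add2,r2:-1,r3:Add1,r4:6
cycle 8: stall // r0:8,r1:Add2,r2:-1,r3:Add1,r4:6
cycle 9: stall // r0:8,r1:Add2,r2:-1,r3:Add1,r4:6
cycle 10: CDB Mul1=48; stall // r0:8,r1:Add2,r2:-1,r3:Add1,r4:6
cycle 11: CDB Mul2=64; stall // r0:8,r1:Add2,r2:-1,r3:Add1,r4:6
cycle 12: CDB Add1=42; issue SUB r4<-Add1 // r0:8,r1:Add2,r2:-1,r3:42,r4:Add1
cycle 13: CDB Add2=-49; issue MUL r1<-Mul1 // r0:8,r1:Mul1,r2:-1,r3:42,r4:Add1
cycle 14: CDB Add1=-34; issue MUL r0<-Mul2 // r0:Mul2,r1:Mul1,r2:-1,r3:42,r4:-34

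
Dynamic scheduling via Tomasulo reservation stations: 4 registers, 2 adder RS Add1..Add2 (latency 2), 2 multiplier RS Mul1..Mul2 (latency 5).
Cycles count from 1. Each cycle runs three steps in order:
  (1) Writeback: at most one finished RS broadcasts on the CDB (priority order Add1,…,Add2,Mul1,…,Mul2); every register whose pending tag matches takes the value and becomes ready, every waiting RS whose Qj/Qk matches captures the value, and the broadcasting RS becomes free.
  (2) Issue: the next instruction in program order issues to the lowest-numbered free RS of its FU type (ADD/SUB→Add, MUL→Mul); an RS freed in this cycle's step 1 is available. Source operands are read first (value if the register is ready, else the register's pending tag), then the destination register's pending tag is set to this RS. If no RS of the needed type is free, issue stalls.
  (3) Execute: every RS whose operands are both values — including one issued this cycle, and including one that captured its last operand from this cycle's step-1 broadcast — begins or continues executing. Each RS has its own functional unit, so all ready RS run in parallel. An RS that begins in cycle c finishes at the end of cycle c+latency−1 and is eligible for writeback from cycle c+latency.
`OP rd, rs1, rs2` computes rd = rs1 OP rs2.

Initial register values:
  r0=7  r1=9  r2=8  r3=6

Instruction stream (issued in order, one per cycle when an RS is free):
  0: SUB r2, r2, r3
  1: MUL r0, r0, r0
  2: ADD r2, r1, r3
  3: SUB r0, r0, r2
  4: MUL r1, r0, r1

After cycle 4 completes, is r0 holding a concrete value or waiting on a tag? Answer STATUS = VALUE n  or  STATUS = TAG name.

STATUS = TAG Add2

  c1: issue SUB r2<-Add1  regs: r0:7,r1:9,r2:Add1,r3:6
  c2: issue MUL r0<-Mul1  regs: r0:Mul1,r1:9,r2:Add1,r3:6
  c3: CDB Add1=2; issue ADD r2<-Add1  regs: r0:Mul1,r1:9,r2:Add1,r3:6
  c4: issue SUB r0<-Add2  regs: r0:Add2,r1:9,r2:Add1,r3:6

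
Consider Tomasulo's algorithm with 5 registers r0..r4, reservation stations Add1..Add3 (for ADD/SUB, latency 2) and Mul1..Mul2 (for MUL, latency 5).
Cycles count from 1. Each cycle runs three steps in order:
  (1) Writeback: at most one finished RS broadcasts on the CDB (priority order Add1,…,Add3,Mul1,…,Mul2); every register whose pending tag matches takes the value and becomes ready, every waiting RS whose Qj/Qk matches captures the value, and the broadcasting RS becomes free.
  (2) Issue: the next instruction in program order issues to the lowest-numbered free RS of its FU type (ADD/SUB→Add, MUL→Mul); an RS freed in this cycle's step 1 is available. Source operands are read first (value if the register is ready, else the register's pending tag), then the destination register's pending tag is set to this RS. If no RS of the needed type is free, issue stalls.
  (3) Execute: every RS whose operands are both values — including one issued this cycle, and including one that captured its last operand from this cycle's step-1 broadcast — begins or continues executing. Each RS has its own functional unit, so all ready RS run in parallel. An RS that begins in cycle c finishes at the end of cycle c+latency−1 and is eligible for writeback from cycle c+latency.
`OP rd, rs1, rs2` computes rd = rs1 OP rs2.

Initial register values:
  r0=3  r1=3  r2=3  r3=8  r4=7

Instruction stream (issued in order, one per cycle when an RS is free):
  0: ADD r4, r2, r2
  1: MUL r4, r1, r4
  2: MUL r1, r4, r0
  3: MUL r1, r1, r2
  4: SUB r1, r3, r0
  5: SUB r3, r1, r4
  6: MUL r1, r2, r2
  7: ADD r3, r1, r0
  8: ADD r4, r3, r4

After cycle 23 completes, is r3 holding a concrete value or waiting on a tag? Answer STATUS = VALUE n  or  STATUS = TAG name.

STATUS = VALUE 12

cycle 1: issue ADD r4<-Add1 // r0:3,r1:3,r2:3,r3:8,r4:Add1
cycle 2: issue MUL r4<-Mul1 // r0:3,r1:3,r2:3,r3:8,r4:Mul1
cycle 3: CDB Add1=6; issue MUL r1<-Mul2 // r0:3,r1:Mul2,r2:3,r3:8,r4:Mul1
cycle 4: stall // r0:3,r1:Mul2,r2:3,r3:8,r4:Mul1
cycle 5: stall // r0:3,r1:Mul2,r2:3,r3:8,r4:Mul1
cycle 6: stall // r0:3,r1:Mul2,r2:3,r3:8,r4:Mul1
cycle 7: stall // r0:3,r1:Mul2,r2:3,r3:8,r4:Mul1
cycle 8: CDB Mul1=18; issue MUL r1<-Mul1 // r0:3,r1:Mul1,r2:3,r3:8,r4:18
cycle 9: issue SUB r1<-Add1 // r0:3,r1:Add1,r2:3,r3:8,r4:18
cycle 10: issue SUB r3<-Add2 // r0:3,r1:Add1,r2:3,r3:Add2,r4:18
cycle 11: CDB Add1=5; stall // r0:3,r1:5,r2:3,r3:Add2,r4:18
cycle 12: stall // r0:3,r1:5,r2:3,r3:Add2,r4:18
cycle 13: CDB Add2=-13; stall // r0:3,r1:5,r2:3,r3:-13,r4:18
cycle 14: CDB Mul2=54; issue MUL r1<-Mul2 // r0:3,r1:Mul2,r2:3,r3:-13,r4:18
cycle 15: issue ADD r3<-Add1 // r0:3,r1:Mul2,r2:3,r3:Add1,r4:18
cycle 16: issue ADD r4<-Add2 // r0:3,r1:Mul2,r2:3,r3:Add1,r4:Add2
cycle 17: - // r0:3,r1:Mul2,r2:3,r3:Add1,r4:Add2
cycle 18: - // r0:3,r1:Mul2,r2:3,r3:Add1,r4:Add2
cycle 19: CDB Mul1=162 // r0:3,r1:Mul2,r2:3,r3:Add1,r4:Add2
cycle 20: CDB Mul2=9 // r0:3,r1:9,r2:3,r3:Add1,r4:Add2
cycle 21: - // r0:3,r1:9,r2:3,r3:Add1,r4:Add2
cycle 22: CDB Add1=12 // r0:3,r1:9,r2:3,r3:12,r4:Add2
cycle 23: - // r0:3,r1:9,r2:3,r3:12,r4:Add2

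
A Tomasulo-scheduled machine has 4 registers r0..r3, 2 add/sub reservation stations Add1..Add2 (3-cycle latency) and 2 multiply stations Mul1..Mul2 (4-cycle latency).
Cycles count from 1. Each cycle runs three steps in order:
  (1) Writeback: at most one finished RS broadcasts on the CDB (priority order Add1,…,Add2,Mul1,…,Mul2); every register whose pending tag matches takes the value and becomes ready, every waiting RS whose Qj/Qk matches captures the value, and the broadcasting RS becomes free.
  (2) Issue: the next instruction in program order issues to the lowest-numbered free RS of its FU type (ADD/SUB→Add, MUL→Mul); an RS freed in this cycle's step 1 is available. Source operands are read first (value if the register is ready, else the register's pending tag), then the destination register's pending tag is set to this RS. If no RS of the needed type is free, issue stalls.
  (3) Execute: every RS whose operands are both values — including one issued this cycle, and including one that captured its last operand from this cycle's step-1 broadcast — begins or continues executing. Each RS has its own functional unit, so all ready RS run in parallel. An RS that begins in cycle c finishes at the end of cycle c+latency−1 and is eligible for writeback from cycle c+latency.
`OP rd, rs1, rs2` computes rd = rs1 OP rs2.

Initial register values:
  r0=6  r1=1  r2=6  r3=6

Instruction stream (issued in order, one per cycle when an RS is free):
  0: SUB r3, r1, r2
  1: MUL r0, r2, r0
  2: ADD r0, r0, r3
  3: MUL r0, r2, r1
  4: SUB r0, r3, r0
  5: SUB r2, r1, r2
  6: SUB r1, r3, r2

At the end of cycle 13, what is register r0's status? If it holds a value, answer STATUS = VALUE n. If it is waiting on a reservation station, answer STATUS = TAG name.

STATUS = VALUE -11

  c1: issue SUB r3<-Add1  regs: r0:6,r1:1,r2:6,r3:Add1
  c2: issue MUL r0<-Mul1  regs: r0:Mul1,r1:1,r2:6,r3:Add1
  c3: issue ADD r0<-Add2  regs: r0:Add2,r1:1,r2:6,r3:Add1
  c4: CDB Add1=-5; issue MUL r0<-Mul2  regs: r0:Mul2,r1:1,r2:6,r3:-5
  c5: issue SUB r0<-Add1  regs: r0:Add1,r1:1,r2:6,r3:-5
  c6: CDB Mul1=36; stall  regs: r0:Add1,r1:1,r2:6,r3:-5
  c7: stall  regs: r0:Add1,r1:1,r2:6,r3:-5
  c8: CDB Mul2=6; stall  regs: r0:Add1,r1:1,r2:6,r3:-5
  c9: CDB Add2=31; issue SUB r2<-Add2  regs: r0:Add1,r1:1,r2:Add2,r3:-5
  c10: stall  regs: r0:Add1,r1:1,r2:Add2,r3:-5
  c11: CDB Add1=-11; issue SUB r1<-Add1  regs: r0:-11,r1:Add1,r2:Add2,r3:-5
  c12: CDB Add2=-5  regs: r0:-11,r1:Add1,r2:-5,r3:-5
  c13: -  regs: r0:-11,r1:Add1,r2:-5,r3:-5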